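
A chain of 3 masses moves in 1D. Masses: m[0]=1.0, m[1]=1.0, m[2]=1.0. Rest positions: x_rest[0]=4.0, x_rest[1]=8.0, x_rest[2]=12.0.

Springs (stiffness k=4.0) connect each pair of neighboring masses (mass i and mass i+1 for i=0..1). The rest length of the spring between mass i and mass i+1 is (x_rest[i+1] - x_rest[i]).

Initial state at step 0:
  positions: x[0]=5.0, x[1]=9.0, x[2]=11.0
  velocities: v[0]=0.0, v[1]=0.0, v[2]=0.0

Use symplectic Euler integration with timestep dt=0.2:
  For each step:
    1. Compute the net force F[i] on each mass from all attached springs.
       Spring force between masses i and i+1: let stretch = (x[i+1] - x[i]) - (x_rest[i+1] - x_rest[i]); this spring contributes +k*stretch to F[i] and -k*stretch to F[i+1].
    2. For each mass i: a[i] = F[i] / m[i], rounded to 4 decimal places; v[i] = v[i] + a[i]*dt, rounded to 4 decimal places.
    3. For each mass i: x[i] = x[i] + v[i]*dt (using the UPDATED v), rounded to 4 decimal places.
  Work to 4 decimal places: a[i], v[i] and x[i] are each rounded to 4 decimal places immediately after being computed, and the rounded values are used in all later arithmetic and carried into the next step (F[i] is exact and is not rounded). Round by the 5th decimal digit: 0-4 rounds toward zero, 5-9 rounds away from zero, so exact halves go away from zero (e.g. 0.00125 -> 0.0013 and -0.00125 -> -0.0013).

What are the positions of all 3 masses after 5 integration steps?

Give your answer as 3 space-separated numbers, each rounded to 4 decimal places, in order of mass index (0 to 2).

Step 0: x=[5.0000 9.0000 11.0000] v=[0.0000 0.0000 0.0000]
Step 1: x=[5.0000 8.6800 11.3200] v=[0.0000 -1.6000 1.6000]
Step 2: x=[4.9488 8.1936 11.8576] v=[-0.2560 -2.4320 2.6880]
Step 3: x=[4.7768 7.7743 12.4490] v=[-0.8602 -2.0966 2.9568]
Step 4: x=[4.4444 7.6233 12.9324] v=[-1.6622 -0.7548 2.4170]
Step 5: x=[3.9806 7.8132 13.2063] v=[-2.3191 0.9494 1.3697]

Answer: 3.9806 7.8132 13.2063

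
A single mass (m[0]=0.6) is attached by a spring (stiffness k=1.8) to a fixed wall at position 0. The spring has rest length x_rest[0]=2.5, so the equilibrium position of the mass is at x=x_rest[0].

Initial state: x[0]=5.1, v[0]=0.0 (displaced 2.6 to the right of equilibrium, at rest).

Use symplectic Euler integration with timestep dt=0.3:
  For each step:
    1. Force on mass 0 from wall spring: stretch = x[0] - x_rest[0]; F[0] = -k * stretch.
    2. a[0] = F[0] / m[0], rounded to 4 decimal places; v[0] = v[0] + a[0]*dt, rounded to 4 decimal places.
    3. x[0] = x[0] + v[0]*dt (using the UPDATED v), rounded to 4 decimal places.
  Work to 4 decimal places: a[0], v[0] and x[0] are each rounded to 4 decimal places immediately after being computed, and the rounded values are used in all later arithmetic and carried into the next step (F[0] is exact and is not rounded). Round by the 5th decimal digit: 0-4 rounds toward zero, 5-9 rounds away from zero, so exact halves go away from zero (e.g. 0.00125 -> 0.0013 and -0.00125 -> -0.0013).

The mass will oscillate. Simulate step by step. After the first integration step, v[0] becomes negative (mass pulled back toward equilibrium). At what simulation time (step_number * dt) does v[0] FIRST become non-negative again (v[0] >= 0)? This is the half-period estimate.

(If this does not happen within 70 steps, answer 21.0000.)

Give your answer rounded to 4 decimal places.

Answer: 1.8000

Derivation:
Step 0: x=[5.1000] v=[0.0000]
Step 1: x=[4.3980] v=[-2.3400]
Step 2: x=[3.1835] v=[-4.0482]
Step 3: x=[1.7845] v=[-4.6634]
Step 4: x=[0.5787] v=[-4.0195]
Step 5: x=[-0.1084] v=[-2.2903]
Step 6: x=[-0.0912] v=[0.0573]
First v>=0 after going negative at step 6, time=1.8000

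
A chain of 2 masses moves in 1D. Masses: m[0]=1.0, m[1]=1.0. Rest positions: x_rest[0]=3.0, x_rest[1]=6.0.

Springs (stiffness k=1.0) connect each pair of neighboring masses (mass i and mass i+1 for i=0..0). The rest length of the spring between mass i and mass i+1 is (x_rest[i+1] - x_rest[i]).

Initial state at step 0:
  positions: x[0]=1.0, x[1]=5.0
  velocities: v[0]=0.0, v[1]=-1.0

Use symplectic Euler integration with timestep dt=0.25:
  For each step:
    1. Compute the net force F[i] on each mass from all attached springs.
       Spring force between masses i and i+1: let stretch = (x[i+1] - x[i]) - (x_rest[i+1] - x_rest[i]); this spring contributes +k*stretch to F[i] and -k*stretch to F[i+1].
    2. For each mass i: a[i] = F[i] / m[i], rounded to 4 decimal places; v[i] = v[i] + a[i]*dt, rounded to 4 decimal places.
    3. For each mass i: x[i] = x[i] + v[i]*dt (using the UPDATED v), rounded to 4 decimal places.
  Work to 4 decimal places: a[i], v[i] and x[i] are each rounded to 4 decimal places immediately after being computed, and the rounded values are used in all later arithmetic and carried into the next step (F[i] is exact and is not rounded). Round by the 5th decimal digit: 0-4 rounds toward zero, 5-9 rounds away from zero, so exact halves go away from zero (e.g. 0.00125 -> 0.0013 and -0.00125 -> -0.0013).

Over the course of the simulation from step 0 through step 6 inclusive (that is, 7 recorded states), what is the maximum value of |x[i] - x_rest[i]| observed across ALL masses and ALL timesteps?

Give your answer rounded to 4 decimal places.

Answer: 2.8964

Derivation:
Step 0: x=[1.0000 5.0000] v=[0.0000 -1.0000]
Step 1: x=[1.0625 4.6875] v=[0.2500 -1.2500]
Step 2: x=[1.1641 4.3359] v=[0.4063 -1.4063]
Step 3: x=[1.2764 3.9736] v=[0.4493 -1.4493]
Step 4: x=[1.3698 3.6302] v=[0.3736 -1.3736]
Step 5: x=[1.4170 3.3330] v=[0.1887 -1.1887]
Step 6: x=[1.3964 3.1036] v=[-0.0823 -0.9177]
Max displacement = 2.8964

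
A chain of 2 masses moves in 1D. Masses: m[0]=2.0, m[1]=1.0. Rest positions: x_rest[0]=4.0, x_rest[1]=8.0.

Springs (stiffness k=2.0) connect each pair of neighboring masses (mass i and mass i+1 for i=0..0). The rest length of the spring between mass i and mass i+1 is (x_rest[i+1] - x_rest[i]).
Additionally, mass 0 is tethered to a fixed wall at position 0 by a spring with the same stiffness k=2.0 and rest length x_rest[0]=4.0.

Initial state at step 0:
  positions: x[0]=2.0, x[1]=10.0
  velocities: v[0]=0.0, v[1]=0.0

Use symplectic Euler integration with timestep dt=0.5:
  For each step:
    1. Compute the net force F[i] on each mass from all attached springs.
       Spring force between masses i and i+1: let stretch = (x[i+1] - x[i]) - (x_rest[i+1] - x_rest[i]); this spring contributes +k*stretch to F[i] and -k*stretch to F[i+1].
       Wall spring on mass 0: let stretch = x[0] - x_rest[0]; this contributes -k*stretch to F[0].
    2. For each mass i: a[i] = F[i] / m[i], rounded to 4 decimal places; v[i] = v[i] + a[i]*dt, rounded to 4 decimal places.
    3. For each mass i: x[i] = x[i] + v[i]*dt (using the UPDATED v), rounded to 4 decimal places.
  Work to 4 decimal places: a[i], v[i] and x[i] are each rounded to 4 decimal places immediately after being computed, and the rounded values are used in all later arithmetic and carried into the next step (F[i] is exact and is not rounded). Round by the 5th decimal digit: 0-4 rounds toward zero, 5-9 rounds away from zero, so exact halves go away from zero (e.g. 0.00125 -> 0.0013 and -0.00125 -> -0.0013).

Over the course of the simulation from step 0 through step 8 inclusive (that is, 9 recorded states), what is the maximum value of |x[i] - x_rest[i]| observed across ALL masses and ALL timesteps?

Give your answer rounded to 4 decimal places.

Step 0: x=[2.0000 10.0000] v=[0.0000 0.0000]
Step 1: x=[3.5000 8.0000] v=[3.0000 -4.0000]
Step 2: x=[5.2500 5.7500] v=[3.5000 -4.5000]
Step 3: x=[5.8125 5.2500] v=[1.1250 -1.0000]
Step 4: x=[4.7813 7.0313] v=[-2.0625 3.5625]
Step 5: x=[3.1172 9.6876] v=[-3.3282 5.3125]
Step 6: x=[2.3164 11.0587] v=[-1.6016 2.7421]
Step 7: x=[3.1221 10.0586] v=[1.6114 -2.0002]
Step 8: x=[4.8814 7.5903] v=[3.5186 -4.9367]
Max displacement = 3.0587

Answer: 3.0587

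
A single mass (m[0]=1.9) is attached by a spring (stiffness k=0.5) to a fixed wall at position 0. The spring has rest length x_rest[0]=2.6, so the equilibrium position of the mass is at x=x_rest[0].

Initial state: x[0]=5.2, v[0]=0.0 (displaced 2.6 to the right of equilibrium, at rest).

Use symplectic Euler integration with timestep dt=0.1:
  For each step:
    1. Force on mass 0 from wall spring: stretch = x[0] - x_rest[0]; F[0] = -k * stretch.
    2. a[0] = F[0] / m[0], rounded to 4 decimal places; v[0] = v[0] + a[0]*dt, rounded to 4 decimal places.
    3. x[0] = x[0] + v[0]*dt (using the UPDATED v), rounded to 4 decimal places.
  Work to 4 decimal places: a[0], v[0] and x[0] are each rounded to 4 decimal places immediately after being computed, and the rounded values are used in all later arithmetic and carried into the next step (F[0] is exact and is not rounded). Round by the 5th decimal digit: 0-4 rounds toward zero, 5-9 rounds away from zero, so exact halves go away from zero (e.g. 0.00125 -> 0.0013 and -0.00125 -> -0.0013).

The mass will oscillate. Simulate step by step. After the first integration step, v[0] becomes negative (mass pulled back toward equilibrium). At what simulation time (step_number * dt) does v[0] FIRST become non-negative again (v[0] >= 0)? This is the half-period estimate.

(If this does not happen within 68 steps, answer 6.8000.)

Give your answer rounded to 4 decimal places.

Step 0: x=[5.2000] v=[0.0000]
Step 1: x=[5.1932] v=[-0.0684]
Step 2: x=[5.1795] v=[-0.1366]
Step 3: x=[5.1591] v=[-0.2045]
Step 4: x=[5.1319] v=[-0.2718]
Step 5: x=[5.0981] v=[-0.3384]
Step 6: x=[5.0577] v=[-0.4041]
Step 7: x=[5.0108] v=[-0.4688]
Step 8: x=[4.9576] v=[-0.5322]
Step 9: x=[4.8982] v=[-0.5942]
Step 10: x=[4.8327] v=[-0.6547]
Step 11: x=[4.7614] v=[-0.7135]
Step 12: x=[4.6844] v=[-0.7704]
Step 13: x=[4.6019] v=[-0.8253]
Step 14: x=[4.5141] v=[-0.8780]
Step 15: x=[4.4213] v=[-0.9284]
Step 16: x=[4.3237] v=[-0.9763]
Step 17: x=[4.2215] v=[-1.0217]
Step 18: x=[4.1151] v=[-1.0644]
Step 19: x=[4.0047] v=[-1.1043]
Step 20: x=[3.8906] v=[-1.1413]
Step 21: x=[3.7731] v=[-1.1753]
Step 22: x=[3.6525] v=[-1.2062]
Step 23: x=[3.5291] v=[-1.2339]
Step 24: x=[3.4033] v=[-1.2584]
Step 25: x=[3.2754] v=[-1.2795]
Step 26: x=[3.1457] v=[-1.2973]
Step 27: x=[3.0145] v=[-1.3117]
Step 28: x=[2.8822] v=[-1.3226]
Step 29: x=[2.7492] v=[-1.3300]
Step 30: x=[2.6158] v=[-1.3339]
Step 31: x=[2.4824] v=[-1.3343]
Step 32: x=[2.3493] v=[-1.3312]
Step 33: x=[2.2168] v=[-1.3246]
Step 34: x=[2.0854] v=[-1.3145]
Step 35: x=[1.9553] v=[-1.3010]
Step 36: x=[1.8269] v=[-1.2840]
Step 37: x=[1.7005] v=[-1.2637]
Step 38: x=[1.5765] v=[-1.2400]
Step 39: x=[1.4552] v=[-1.2131]
Step 40: x=[1.3369] v=[-1.1830]
Step 41: x=[1.2219] v=[-1.1498]
Step 42: x=[1.1106] v=[-1.1135]
Step 43: x=[1.0032] v=[-1.0743]
Step 44: x=[0.9000] v=[-1.0323]
Step 45: x=[0.8012] v=[-0.9876]
Step 46: x=[0.7072] v=[-0.9403]
Step 47: x=[0.6182] v=[-0.8905]
Step 48: x=[0.5344] v=[-0.8384]
Step 49: x=[0.4560] v=[-0.7840]
Step 50: x=[0.3832] v=[-0.7276]
Step 51: x=[0.3163] v=[-0.6693]
Step 52: x=[0.2554] v=[-0.6092]
Step 53: x=[0.2007] v=[-0.5475]
Step 54: x=[0.1523] v=[-0.4844]
Step 55: x=[0.1103] v=[-0.4200]
Step 56: x=[0.0749] v=[-0.3545]
Step 57: x=[0.0461] v=[-0.2881]
Step 58: x=[0.0240] v=[-0.2209]
Step 59: x=[0.0087] v=[-0.1531]
Step 60: x=[0.0002] v=[-0.0849]
Step 61: x=[-0.0015] v=[-0.0165]
Step 62: x=[0.0037] v=[0.0520]
First v>=0 after going negative at step 62, time=6.2000

Answer: 6.2000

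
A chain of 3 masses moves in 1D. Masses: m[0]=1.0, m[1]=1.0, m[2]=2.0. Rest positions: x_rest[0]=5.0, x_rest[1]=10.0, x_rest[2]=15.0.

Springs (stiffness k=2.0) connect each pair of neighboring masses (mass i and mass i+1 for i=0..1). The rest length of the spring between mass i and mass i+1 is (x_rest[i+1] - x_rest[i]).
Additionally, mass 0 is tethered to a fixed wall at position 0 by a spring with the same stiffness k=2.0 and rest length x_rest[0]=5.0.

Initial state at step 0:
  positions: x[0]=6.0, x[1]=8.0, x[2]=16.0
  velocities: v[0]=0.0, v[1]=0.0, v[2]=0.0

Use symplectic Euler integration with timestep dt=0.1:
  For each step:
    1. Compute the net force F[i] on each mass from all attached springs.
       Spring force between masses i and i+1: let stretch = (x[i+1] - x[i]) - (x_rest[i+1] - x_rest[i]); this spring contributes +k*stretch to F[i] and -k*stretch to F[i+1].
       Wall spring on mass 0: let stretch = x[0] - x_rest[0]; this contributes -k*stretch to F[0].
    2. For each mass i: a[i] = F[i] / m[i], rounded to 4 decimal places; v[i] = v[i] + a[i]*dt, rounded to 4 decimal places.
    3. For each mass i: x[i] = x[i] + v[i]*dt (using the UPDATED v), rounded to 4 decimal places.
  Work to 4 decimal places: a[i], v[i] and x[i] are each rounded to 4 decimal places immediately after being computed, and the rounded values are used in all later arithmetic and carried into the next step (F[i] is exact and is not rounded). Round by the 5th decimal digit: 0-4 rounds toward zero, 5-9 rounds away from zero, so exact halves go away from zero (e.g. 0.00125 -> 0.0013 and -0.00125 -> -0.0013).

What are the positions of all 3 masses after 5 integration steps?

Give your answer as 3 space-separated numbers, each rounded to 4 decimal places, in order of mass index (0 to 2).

Step 0: x=[6.0000 8.0000 16.0000] v=[0.0000 0.0000 0.0000]
Step 1: x=[5.9200 8.1200 15.9700] v=[-0.8000 1.2000 -0.3000]
Step 2: x=[5.7656 8.3530 15.9115] v=[-1.5440 2.3300 -0.5850]
Step 3: x=[5.5476 8.6854 15.8274] v=[-2.1796 3.3242 -0.8409]
Step 4: x=[5.2814 9.0979 15.7219] v=[-2.6616 4.1250 -1.0551]
Step 5: x=[4.9859 9.5666 15.6002] v=[-2.9546 4.6865 -1.2175]

Answer: 4.9859 9.5666 15.6002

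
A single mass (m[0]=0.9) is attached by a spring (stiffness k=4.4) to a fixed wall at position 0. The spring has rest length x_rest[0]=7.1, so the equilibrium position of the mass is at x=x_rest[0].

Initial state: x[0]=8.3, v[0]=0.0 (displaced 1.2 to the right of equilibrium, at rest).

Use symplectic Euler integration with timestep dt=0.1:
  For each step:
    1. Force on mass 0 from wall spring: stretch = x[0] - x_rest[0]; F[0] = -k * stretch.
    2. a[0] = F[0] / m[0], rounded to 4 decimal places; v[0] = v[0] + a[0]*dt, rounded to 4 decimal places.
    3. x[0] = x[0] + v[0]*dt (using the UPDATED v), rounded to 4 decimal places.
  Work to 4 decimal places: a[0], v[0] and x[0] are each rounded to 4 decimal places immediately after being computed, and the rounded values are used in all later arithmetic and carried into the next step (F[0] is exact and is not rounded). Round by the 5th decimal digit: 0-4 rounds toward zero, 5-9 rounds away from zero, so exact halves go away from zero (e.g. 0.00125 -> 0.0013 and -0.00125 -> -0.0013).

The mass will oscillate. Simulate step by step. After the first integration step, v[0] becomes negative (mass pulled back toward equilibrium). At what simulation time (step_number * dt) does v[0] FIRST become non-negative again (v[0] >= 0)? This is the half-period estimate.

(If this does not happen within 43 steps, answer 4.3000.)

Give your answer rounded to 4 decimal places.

Answer: 1.5000

Derivation:
Step 0: x=[8.3000] v=[0.0000]
Step 1: x=[8.2413] v=[-0.5867]
Step 2: x=[8.1268] v=[-1.1447]
Step 3: x=[7.9621] v=[-1.6467]
Step 4: x=[7.7553] v=[-2.0682]
Step 5: x=[7.5164] v=[-2.3886]
Step 6: x=[7.2572] v=[-2.5922]
Step 7: x=[6.9903] v=[-2.6691]
Step 8: x=[6.7288] v=[-2.6155]
Step 9: x=[6.4854] v=[-2.4340]
Step 10: x=[6.2721] v=[-2.1335]
Step 11: x=[6.0992] v=[-1.7288]
Step 12: x=[5.9753] v=[-1.2395]
Step 13: x=[5.9063] v=[-0.6897]
Step 14: x=[5.8957] v=[-0.1061]
Step 15: x=[5.9440] v=[0.4827]
First v>=0 after going negative at step 15, time=1.5000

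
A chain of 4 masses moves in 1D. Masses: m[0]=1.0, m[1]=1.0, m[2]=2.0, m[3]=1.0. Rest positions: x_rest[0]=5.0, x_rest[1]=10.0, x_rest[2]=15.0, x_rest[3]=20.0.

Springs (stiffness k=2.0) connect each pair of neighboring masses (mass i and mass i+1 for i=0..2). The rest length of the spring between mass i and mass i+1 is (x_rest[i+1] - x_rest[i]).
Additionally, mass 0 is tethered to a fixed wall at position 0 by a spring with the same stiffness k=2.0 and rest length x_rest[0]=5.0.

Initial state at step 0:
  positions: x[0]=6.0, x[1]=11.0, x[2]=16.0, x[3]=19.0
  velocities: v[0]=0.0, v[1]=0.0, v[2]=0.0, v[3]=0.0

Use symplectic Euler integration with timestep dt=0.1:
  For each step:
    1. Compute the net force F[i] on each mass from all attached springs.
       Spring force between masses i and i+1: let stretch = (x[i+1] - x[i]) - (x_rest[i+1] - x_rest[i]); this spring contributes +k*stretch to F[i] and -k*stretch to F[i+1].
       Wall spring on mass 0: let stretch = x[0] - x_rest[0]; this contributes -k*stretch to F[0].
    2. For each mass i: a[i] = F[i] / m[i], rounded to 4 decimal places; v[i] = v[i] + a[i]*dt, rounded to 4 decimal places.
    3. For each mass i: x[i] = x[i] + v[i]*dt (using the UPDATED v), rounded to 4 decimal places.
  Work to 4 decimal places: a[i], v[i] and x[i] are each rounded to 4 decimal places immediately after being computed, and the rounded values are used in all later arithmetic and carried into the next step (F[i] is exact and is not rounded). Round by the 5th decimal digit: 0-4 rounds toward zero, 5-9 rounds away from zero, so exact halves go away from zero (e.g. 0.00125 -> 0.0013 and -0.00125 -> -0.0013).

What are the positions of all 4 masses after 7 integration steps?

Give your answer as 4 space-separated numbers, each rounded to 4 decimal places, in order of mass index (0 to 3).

Step 0: x=[6.0000 11.0000 16.0000 19.0000] v=[0.0000 0.0000 0.0000 0.0000]
Step 1: x=[5.9800 11.0000 15.9800 19.0400] v=[-0.2000 0.0000 -0.2000 0.4000]
Step 2: x=[5.9408 10.9992 15.9408 19.1188] v=[-0.3920 -0.0080 -0.3920 0.7880]
Step 3: x=[5.8840 10.9961 15.8840 19.2340] v=[-0.5685 -0.0314 -0.5684 1.1524]
Step 4: x=[5.8117 10.9885 15.8118 19.3822] v=[-0.7229 -0.0762 -0.7222 1.4824]
Step 5: x=[5.7267 10.9738 15.7271 19.5590] v=[-0.8499 -0.1469 -0.8475 1.7683]
Step 6: x=[5.6321 10.9492 15.6331 19.7592] v=[-0.9458 -0.2457 -0.9396 2.0019]
Step 7: x=[5.5312 10.9120 15.5336 19.9769] v=[-1.0088 -0.3723 -0.9954 2.1767]

Answer: 5.5312 10.9120 15.5336 19.9769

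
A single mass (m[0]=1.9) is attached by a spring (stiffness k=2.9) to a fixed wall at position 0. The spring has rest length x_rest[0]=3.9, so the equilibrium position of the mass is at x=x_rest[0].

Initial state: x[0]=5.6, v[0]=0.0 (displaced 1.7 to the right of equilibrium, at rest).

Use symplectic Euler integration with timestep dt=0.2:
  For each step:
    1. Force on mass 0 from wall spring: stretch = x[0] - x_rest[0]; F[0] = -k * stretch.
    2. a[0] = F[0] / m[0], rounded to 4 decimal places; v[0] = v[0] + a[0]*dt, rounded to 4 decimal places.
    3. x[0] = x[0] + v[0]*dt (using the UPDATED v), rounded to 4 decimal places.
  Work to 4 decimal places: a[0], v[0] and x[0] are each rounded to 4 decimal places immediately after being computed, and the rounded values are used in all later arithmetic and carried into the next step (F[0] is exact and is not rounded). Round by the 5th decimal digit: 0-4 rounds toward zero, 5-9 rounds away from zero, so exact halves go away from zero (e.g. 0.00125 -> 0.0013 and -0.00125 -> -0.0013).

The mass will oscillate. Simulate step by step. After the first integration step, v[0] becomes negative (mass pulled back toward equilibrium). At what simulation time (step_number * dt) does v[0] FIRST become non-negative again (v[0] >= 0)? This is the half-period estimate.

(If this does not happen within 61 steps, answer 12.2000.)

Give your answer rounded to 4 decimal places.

Step 0: x=[5.6000] v=[0.0000]
Step 1: x=[5.4962] v=[-0.5189]
Step 2: x=[5.2950] v=[-1.0062]
Step 3: x=[5.0086] v=[-1.4320]
Step 4: x=[4.6545] v=[-1.7704]
Step 5: x=[4.2544] v=[-2.0007]
Step 6: x=[3.8326] v=[-2.1089]
Step 7: x=[3.4149] v=[-2.0883]
Step 8: x=[3.0269] v=[-1.9402]
Step 9: x=[2.6922] v=[-1.6737]
Step 10: x=[2.4312] v=[-1.3050]
Step 11: x=[2.2599] v=[-0.8566]
Step 12: x=[2.1887] v=[-0.3559]
Step 13: x=[2.2220] v=[0.1665]
First v>=0 after going negative at step 13, time=2.6000

Answer: 2.6000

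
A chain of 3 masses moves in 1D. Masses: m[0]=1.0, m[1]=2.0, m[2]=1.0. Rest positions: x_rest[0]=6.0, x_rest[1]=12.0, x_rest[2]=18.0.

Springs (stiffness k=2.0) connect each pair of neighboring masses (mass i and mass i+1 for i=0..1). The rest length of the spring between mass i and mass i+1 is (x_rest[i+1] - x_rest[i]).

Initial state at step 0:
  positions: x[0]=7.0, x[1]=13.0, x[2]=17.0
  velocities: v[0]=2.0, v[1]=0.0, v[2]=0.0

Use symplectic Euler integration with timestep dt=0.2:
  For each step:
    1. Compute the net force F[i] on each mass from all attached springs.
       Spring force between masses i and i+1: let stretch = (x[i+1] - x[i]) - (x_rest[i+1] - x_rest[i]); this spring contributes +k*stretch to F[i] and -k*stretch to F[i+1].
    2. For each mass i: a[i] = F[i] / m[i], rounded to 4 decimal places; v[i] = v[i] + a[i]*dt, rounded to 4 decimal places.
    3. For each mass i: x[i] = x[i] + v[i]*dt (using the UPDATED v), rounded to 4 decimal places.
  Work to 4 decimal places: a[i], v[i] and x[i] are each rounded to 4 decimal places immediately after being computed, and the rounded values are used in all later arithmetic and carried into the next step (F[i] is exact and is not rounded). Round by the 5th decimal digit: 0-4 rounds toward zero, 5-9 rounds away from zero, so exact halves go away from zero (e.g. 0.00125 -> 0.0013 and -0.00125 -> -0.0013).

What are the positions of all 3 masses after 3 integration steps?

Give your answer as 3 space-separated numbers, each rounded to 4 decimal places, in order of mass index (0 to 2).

Answer: 8.0454 12.6434 17.8678

Derivation:
Step 0: x=[7.0000 13.0000 17.0000] v=[2.0000 0.0000 0.0000]
Step 1: x=[7.4000 12.9200 17.1600] v=[2.0000 -0.4000 0.8000]
Step 2: x=[7.7616 12.7888 17.4608] v=[1.8080 -0.6560 1.5040]
Step 3: x=[8.0454 12.6434 17.8678] v=[1.4189 -0.7270 2.0352]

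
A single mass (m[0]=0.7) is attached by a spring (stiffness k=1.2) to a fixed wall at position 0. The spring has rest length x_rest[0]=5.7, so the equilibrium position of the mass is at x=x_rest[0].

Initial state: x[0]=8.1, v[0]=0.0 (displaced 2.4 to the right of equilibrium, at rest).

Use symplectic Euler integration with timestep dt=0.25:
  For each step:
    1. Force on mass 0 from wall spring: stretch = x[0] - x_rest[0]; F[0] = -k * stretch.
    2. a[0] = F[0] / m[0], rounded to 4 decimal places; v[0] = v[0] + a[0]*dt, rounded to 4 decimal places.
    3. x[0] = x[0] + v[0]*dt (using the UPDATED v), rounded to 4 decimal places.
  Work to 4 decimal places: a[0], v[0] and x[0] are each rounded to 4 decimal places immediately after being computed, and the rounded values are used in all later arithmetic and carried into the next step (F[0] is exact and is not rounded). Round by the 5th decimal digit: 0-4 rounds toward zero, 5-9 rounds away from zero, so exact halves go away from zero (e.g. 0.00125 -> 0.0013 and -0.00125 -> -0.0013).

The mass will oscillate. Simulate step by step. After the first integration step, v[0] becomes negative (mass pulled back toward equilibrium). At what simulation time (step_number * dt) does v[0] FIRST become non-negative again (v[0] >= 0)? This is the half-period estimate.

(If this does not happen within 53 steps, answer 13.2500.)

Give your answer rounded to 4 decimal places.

Step 0: x=[8.1000] v=[0.0000]
Step 1: x=[7.8429] v=[-1.0286]
Step 2: x=[7.3562] v=[-1.9470]
Step 3: x=[6.6920] v=[-2.6568]
Step 4: x=[5.9215] v=[-3.0820]
Step 5: x=[5.1273] v=[-3.1769]
Step 6: x=[4.3944] v=[-2.9315]
Step 7: x=[3.8014] v=[-2.3720]
Step 8: x=[3.4118] v=[-1.5583]
Step 9: x=[3.2674] v=[-0.5777]
Step 10: x=[3.3836] v=[0.4649]
First v>=0 after going negative at step 10, time=2.5000

Answer: 2.5000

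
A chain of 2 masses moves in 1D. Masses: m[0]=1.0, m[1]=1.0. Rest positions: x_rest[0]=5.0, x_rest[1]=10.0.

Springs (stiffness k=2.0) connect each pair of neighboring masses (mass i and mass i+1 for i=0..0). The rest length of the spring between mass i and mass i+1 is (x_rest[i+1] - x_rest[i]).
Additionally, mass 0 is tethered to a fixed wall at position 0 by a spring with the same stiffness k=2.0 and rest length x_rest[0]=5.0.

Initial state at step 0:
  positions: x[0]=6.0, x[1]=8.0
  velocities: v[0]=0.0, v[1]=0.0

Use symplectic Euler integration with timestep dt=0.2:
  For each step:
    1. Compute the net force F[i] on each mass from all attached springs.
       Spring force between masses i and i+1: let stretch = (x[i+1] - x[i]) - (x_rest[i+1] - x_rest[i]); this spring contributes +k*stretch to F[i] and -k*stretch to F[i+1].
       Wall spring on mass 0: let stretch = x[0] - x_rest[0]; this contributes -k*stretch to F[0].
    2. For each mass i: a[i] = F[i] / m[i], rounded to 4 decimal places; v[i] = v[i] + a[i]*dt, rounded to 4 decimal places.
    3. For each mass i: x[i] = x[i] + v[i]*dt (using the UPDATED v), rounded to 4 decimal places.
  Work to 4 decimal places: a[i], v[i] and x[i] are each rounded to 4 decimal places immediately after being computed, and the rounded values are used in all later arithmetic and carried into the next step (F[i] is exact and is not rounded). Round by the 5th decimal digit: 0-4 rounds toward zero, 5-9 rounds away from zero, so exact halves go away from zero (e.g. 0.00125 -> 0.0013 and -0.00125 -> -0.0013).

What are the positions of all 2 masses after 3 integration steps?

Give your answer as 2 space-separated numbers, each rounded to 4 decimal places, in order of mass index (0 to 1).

Answer: 4.4172 9.2252

Derivation:
Step 0: x=[6.0000 8.0000] v=[0.0000 0.0000]
Step 1: x=[5.6800 8.2400] v=[-1.6000 1.2000]
Step 2: x=[5.1104 8.6752] v=[-2.8480 2.1760]
Step 3: x=[4.4172 9.2252] v=[-3.4662 2.7501]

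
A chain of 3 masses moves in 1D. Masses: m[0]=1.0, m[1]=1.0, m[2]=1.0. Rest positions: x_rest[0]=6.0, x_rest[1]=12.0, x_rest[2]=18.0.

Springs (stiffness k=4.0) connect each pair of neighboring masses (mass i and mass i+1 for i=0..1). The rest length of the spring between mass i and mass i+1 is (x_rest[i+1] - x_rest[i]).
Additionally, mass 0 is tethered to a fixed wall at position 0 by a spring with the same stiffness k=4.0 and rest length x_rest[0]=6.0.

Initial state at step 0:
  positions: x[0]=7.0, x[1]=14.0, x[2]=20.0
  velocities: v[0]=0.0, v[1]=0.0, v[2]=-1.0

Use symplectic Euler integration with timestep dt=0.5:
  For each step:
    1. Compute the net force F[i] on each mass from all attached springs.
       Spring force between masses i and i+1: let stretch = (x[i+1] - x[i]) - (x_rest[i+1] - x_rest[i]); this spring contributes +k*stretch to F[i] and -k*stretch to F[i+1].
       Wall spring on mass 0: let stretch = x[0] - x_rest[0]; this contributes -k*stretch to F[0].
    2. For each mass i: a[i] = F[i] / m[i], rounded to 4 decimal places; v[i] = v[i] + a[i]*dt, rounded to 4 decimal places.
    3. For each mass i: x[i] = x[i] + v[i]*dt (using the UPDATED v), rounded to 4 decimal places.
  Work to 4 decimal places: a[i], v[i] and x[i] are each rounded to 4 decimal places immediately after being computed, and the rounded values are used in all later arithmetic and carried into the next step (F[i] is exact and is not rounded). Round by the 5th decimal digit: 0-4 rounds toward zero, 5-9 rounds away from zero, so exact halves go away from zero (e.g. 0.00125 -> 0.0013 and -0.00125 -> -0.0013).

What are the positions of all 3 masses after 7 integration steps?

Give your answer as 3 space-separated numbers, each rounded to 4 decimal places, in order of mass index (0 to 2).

Step 0: x=[7.0000 14.0000 20.0000] v=[0.0000 0.0000 -1.0000]
Step 1: x=[7.0000 13.0000 19.5000] v=[0.0000 -2.0000 -1.0000]
Step 2: x=[6.0000 12.5000 18.5000] v=[-2.0000 -1.0000 -2.0000]
Step 3: x=[5.5000 11.5000 17.5000] v=[-1.0000 -2.0000 -2.0000]
Step 4: x=[5.5000 10.5000 16.5000] v=[0.0000 -2.0000 -2.0000]
Step 5: x=[5.0000 10.5000 15.5000] v=[-1.0000 0.0000 -2.0000]
Step 6: x=[5.0000 10.0000 15.5000] v=[0.0000 -1.0000 0.0000]
Step 7: x=[5.0000 10.0000 16.0000] v=[0.0000 0.0000 1.0000]

Answer: 5.0000 10.0000 16.0000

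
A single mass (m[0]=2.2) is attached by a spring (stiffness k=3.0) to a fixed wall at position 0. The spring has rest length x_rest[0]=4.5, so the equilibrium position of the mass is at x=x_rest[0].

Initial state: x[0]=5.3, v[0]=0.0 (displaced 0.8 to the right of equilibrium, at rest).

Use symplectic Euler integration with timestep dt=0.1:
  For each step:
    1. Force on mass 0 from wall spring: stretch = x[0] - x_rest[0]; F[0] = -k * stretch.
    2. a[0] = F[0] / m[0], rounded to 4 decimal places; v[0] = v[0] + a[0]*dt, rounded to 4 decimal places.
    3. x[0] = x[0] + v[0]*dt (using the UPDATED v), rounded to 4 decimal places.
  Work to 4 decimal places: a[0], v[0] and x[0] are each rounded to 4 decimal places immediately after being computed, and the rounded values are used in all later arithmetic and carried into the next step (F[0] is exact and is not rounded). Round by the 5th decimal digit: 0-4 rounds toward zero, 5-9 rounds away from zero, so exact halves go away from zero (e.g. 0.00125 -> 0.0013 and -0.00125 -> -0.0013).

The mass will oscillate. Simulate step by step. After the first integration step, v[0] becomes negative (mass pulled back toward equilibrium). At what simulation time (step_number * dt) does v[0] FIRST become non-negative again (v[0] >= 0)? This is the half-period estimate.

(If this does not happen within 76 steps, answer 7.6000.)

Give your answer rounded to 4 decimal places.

Step 0: x=[5.3000] v=[0.0000]
Step 1: x=[5.2891] v=[-0.1091]
Step 2: x=[5.2674] v=[-0.2167]
Step 3: x=[5.2353] v=[-0.3214]
Step 4: x=[5.1931] v=[-0.4217]
Step 5: x=[5.1415] v=[-0.5162]
Step 6: x=[5.0811] v=[-0.6037]
Step 7: x=[5.0128] v=[-0.6829]
Step 8: x=[4.9375] v=[-0.7528]
Step 9: x=[4.8563] v=[-0.8125]
Step 10: x=[4.7702] v=[-0.8611]
Step 11: x=[4.6804] v=[-0.8980]
Step 12: x=[4.5881] v=[-0.9226]
Step 13: x=[4.4946] v=[-0.9346]
Step 14: x=[4.4012] v=[-0.9339]
Step 15: x=[4.3092] v=[-0.9204]
Step 16: x=[4.2198] v=[-0.8944]
Step 17: x=[4.1342] v=[-0.8562]
Step 18: x=[4.0536] v=[-0.8063]
Step 19: x=[3.9791] v=[-0.7454]
Step 20: x=[3.9117] v=[-0.6744]
Step 21: x=[3.8523] v=[-0.5942]
Step 22: x=[3.8017] v=[-0.5059]
Step 23: x=[3.7606] v=[-0.4107]
Step 24: x=[3.7296] v=[-0.3099]
Step 25: x=[3.7091] v=[-0.2049]
Step 26: x=[3.6994] v=[-0.0971]
Step 27: x=[3.7006] v=[0.0121]
First v>=0 after going negative at step 27, time=2.7000

Answer: 2.7000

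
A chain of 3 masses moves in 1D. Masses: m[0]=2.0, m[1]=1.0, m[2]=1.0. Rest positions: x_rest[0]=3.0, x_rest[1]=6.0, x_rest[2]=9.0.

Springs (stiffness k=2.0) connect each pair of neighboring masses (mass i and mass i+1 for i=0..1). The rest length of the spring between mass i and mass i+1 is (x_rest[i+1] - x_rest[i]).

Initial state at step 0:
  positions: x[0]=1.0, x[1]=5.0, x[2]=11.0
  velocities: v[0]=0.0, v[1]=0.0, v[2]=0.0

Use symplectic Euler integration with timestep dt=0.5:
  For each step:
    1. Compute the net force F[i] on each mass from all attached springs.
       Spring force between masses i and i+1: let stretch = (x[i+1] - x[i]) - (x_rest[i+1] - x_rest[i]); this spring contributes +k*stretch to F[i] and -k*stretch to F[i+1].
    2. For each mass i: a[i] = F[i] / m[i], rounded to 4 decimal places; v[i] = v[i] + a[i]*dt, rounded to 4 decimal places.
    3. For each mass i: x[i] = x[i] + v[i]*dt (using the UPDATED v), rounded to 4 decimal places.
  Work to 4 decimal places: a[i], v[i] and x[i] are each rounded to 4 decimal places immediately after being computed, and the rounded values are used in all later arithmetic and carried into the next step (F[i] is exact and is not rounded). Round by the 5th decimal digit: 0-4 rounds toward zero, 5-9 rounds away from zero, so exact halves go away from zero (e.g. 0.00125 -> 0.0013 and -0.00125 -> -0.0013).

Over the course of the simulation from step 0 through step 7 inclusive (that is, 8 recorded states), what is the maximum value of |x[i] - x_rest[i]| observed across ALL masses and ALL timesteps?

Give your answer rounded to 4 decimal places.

Step 0: x=[1.0000 5.0000 11.0000] v=[0.0000 0.0000 0.0000]
Step 1: x=[1.2500 6.0000 9.5000] v=[0.5000 2.0000 -3.0000]
Step 2: x=[1.9375 6.3750 7.7500] v=[1.3750 0.7500 -3.5000]
Step 3: x=[2.9844 5.2188 6.8125] v=[2.0938 -2.3125 -1.8750]
Step 4: x=[3.8399 3.7422 6.5782] v=[1.7110 -2.9532 -0.4687]
Step 5: x=[3.9210 3.7325 6.4259] v=[0.1622 -0.0195 -0.3047]
Step 6: x=[3.2050 5.1637 6.4269] v=[-1.4321 2.8624 0.0019]
Step 7: x=[2.2286 6.2472 7.2963] v=[-1.9528 2.1669 1.7387]
Max displacement = 2.5741

Answer: 2.5741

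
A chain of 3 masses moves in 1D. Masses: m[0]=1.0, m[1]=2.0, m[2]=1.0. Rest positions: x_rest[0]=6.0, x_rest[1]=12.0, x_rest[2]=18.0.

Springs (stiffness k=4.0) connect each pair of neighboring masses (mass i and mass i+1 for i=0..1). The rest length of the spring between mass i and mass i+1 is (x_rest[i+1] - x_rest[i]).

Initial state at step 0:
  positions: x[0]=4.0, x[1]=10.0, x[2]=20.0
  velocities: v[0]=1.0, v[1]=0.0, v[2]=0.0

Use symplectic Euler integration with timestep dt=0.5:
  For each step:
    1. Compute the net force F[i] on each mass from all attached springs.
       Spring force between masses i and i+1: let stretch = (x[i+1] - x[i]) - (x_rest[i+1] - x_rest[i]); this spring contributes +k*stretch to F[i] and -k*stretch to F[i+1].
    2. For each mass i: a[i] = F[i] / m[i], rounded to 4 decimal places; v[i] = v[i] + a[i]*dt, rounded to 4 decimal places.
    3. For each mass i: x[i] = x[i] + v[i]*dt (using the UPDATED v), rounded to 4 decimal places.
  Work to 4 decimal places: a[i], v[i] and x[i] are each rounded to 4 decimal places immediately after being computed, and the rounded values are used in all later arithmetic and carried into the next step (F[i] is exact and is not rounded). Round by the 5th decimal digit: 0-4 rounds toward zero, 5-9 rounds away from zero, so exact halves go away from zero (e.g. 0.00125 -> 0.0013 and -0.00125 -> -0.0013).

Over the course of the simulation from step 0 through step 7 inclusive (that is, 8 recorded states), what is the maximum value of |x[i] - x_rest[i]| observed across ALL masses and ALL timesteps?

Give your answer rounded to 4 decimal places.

Answer: 4.0000

Derivation:
Step 0: x=[4.0000 10.0000 20.0000] v=[1.0000 0.0000 0.0000]
Step 1: x=[4.5000 12.0000 16.0000] v=[1.0000 4.0000 -8.0000]
Step 2: x=[6.5000 12.2500 14.0000] v=[4.0000 0.5000 -4.0000]
Step 3: x=[8.2500 10.5000 16.2500] v=[3.5000 -3.5000 4.5000]
Step 4: x=[6.2500 10.5000 18.7500] v=[-4.0000 0.0000 5.0000]
Step 5: x=[2.5000 12.5000 19.0000] v=[-7.5000 4.0000 0.5000]
Step 6: x=[2.7500 12.7500 18.7500] v=[0.5000 0.5000 -0.5000]
Step 7: x=[7.0000 11.0000 18.5000] v=[8.5000 -3.5000 -0.5000]
Max displacement = 4.0000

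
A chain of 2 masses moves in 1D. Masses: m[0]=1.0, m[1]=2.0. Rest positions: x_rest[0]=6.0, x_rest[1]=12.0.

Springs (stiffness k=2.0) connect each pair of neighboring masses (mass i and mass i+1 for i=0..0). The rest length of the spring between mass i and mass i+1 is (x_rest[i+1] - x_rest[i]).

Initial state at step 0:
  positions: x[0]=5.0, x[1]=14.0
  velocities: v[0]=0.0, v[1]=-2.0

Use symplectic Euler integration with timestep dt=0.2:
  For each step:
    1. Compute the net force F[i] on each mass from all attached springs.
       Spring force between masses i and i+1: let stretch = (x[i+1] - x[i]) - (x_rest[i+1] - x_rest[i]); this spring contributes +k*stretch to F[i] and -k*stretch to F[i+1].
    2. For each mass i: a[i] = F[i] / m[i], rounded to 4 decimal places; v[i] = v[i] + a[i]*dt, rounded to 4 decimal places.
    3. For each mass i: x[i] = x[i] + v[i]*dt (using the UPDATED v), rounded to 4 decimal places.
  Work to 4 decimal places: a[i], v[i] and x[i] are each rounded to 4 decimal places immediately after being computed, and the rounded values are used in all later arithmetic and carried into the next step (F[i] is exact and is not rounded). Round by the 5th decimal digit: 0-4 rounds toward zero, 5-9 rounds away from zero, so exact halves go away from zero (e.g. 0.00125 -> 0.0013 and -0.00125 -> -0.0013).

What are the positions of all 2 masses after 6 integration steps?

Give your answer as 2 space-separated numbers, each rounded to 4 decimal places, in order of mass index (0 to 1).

Answer: 7.3752 10.4125

Derivation:
Step 0: x=[5.0000 14.0000] v=[0.0000 -2.0000]
Step 1: x=[5.2400 13.4800] v=[1.2000 -2.6000]
Step 2: x=[5.6592 12.8704] v=[2.0960 -3.0480]
Step 3: x=[6.1753 12.2124] v=[2.5805 -3.2902]
Step 4: x=[6.6944 11.5529] v=[2.5953 -3.2976]
Step 5: x=[7.1221 10.9390] v=[2.1387 -3.0693]
Step 6: x=[7.3752 10.4125] v=[1.2655 -2.6327]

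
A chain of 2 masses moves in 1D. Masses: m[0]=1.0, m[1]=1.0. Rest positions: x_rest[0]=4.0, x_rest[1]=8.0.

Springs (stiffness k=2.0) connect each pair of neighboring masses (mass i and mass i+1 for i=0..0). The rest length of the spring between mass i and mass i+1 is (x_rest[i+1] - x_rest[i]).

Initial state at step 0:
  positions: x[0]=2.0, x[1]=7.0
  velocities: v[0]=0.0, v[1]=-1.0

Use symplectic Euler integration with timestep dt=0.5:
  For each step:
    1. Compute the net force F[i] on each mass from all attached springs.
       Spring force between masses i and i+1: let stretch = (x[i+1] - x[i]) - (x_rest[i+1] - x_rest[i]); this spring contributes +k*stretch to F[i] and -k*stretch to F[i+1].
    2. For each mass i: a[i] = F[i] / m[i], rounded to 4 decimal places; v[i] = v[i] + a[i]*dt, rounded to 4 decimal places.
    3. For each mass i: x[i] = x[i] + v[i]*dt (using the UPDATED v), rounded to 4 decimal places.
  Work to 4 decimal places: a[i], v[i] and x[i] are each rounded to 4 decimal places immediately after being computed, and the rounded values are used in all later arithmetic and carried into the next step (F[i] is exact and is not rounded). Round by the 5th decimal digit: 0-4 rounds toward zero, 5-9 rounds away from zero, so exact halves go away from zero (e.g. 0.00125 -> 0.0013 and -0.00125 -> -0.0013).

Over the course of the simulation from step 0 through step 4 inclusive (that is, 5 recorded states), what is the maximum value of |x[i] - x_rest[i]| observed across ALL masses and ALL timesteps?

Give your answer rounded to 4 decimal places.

Answer: 2.7500

Derivation:
Step 0: x=[2.0000 7.0000] v=[0.0000 -1.0000]
Step 1: x=[2.5000 6.0000] v=[1.0000 -2.0000]
Step 2: x=[2.7500 5.2500] v=[0.5000 -1.5000]
Step 3: x=[2.2500 5.2500] v=[-1.0000 0.0000]
Step 4: x=[1.2500 5.7500] v=[-2.0000 1.0000]
Max displacement = 2.7500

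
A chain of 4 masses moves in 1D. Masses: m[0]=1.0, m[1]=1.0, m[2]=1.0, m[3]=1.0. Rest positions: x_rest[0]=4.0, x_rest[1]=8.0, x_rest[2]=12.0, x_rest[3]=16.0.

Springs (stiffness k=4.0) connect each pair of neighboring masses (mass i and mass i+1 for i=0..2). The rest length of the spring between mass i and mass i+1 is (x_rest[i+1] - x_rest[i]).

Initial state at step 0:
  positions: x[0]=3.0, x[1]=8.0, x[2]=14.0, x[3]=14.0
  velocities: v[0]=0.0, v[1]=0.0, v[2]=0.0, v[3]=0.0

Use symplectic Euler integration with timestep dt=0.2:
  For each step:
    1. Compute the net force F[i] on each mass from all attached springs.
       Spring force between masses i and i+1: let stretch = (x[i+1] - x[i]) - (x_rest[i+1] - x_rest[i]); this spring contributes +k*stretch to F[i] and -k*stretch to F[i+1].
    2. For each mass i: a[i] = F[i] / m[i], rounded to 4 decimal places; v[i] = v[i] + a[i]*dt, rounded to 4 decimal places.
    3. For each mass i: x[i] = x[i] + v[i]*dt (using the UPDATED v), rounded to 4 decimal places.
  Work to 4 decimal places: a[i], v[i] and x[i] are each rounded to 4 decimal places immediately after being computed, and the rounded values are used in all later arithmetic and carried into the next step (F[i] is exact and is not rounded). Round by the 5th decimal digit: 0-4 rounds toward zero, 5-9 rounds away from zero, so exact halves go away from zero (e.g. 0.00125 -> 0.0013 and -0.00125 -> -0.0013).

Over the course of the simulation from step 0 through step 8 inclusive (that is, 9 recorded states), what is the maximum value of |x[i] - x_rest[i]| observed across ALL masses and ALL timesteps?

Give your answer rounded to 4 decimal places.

Answer: 2.4294

Derivation:
Step 0: x=[3.0000 8.0000 14.0000 14.0000] v=[0.0000 0.0000 0.0000 0.0000]
Step 1: x=[3.1600 8.1600 13.0400 14.6400] v=[0.8000 0.8000 -4.8000 3.2000]
Step 2: x=[3.4800 8.3008 11.5552 15.6640] v=[1.6000 0.7040 -7.4240 5.1200]
Step 3: x=[3.9313 8.1910 10.2071 16.6706] v=[2.2566 -0.5491 -6.7405 5.0330]
Step 4: x=[4.4242 7.7222 9.5706 17.2830] v=[2.4644 -2.3440 -3.1826 3.0622]
Step 5: x=[4.8048 7.0215 9.8723 17.3015] v=[1.9028 -3.5037 1.5086 0.0923]
Step 6: x=[4.9000 6.4222 10.9066 16.7713] v=[0.4762 -2.9964 5.1713 -2.6511]
Step 7: x=[4.5988 6.2969 12.1617 15.9427] v=[-1.5060 -0.6266 6.2755 -4.1429]
Step 8: x=[3.9293 6.8383 13.0834 15.1492] v=[-3.3475 2.7068 4.6085 -3.9677]
Max displacement = 2.4294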